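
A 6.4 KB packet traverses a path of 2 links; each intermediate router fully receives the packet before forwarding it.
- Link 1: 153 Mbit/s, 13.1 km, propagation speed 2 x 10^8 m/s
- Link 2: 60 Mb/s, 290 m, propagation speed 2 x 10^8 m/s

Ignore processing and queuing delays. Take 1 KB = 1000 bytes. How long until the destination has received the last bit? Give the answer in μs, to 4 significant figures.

1255 μs

L = 51200 bits.
Transmission delays (L/R per hop): 334.641, 853.333 μs; sum = 1187.97 μs.
Propagation delays (d/s per hop): 65.5, 1.45 μs; sum = 66.95 μs.
End-to-end = 1255 μs.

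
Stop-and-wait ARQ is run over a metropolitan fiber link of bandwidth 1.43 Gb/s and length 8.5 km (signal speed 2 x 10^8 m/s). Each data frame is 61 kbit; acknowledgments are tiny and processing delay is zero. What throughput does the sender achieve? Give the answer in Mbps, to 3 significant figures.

478 Mbps

t_tx = L/R = 61000/1430000000 = 4.26573e-05 s.
t_prop = 8500/200000000 = 4.25e-05 s; RTT = 8.5e-05 s.
Cycle = t_tx + RTT = 0.000127657 s.
Throughput = L / cycle = 61000 / 0.000127657 = 478 Mbps.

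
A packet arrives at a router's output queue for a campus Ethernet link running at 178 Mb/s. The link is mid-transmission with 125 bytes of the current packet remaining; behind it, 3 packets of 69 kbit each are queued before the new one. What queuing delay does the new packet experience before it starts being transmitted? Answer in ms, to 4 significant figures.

1.169 ms

Each queued packet: L/R = 69000/178000000 = 0.38764 ms.
3 queued → 1.16292 ms.
Plus remaining 1000 bits of current packet: 0.00561798 ms.
Queuing delay = 1.169 ms.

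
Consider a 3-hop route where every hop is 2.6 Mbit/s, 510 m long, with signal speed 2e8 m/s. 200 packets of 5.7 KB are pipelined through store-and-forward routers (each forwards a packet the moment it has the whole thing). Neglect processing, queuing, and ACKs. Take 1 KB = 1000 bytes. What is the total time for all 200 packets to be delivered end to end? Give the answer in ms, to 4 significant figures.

3543 ms

Per-hop transmission t_tx = L/R = 45600/2600000 = 17.5385 ms.
Per-hop propagation t_prop = 510/200000000 = 0.00255 ms.
Pipeline fill: first packet needs 3·t_tx to clear all hops; remaining 199 packets each add one t_tx.
Total = (3+200-1)·t_tx + 3·t_prop = 202·17.5385 + 3·0.00255 = 3543 ms.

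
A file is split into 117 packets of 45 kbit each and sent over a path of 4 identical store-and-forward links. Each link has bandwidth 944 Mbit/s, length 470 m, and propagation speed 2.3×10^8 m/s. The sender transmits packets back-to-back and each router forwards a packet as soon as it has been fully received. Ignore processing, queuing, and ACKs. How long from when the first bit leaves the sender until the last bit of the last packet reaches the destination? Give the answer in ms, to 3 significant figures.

5.73 ms

Per-hop transmission t_tx = L/R = 45000/944000000 = 0.0476695 ms.
Per-hop propagation t_prop = 470/2.3e+08 = 0.00204348 ms.
Pipeline fill: first packet needs 4·t_tx to clear all hops; remaining 116 packets each add one t_tx.
Total = (4+117-1)·t_tx + 4·t_prop = 120·0.0476695 + 4·0.00204348 = 5.73 ms.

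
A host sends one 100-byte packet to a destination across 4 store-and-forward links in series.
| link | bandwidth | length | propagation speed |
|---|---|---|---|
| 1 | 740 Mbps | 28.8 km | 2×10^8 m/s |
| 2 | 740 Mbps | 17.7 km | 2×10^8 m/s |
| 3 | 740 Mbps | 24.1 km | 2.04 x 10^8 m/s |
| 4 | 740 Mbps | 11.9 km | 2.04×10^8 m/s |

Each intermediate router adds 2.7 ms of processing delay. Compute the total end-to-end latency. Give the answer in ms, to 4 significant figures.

8.513 ms

L = 100 × 8 = 800 bits.
Transmission delay per hop = L/R = 800/740000000 = 0.00108108 ms; 4 hops → 0.00432432 ms.
Propagation delays (d/s per hop): 0.144, 0.0885, 0.118137, 0.0583333 ms; sum = 0.408971 ms.
Processing at 3 router(s): 3 × 2.7 ms = 8.1 ms.
End-to-end = 8.513 ms.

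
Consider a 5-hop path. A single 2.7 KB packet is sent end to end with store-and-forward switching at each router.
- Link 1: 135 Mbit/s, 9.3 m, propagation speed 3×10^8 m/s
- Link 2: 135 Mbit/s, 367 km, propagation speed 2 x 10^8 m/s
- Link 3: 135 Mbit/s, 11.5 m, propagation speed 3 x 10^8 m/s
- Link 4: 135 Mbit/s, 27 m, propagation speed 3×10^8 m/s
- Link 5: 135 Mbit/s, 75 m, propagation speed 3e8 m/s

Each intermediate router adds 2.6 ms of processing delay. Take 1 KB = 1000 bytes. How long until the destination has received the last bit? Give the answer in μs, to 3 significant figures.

L = 21600 bits.
Transmission delay per hop = L/R = 21600/135000000 = 160 μs; 5 hops → 800 μs.
Propagation delays (d/s per hop): 0.031, 1835, 0.0383333, 0.09, 0.25 μs; sum = 1835.41 μs.
Processing at 4 router(s): 4 × 2.6 ms = 10400 μs.
End-to-end = 13000 μs.

13000 μs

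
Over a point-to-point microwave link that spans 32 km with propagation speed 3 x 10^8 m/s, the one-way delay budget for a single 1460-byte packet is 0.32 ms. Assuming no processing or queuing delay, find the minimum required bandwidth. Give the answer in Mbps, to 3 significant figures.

54.8 Mbps

L = 11680 bits.
Propagation delay = 32000 / 300000000 = 0.106667 ms.
Transmission budget = 0.32 − 0.106667 = 0.213333 ms.
R ≥ L / t_tx = 11680 bits / 0.000213333 s = 54.8 Mbps.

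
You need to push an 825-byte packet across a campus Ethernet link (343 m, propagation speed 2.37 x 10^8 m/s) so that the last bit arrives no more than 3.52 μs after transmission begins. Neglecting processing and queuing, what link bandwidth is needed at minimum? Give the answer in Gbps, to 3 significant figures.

L = 6600 bits.
Propagation delay = 343 / 237000000 = 1.44726 μs.
Transmission budget = 3.52 − 1.44726 = 2.07274 μs.
R ≥ L / t_tx = 6600 bits / 2.07274e-06 s = 3.18 Gbps.

3.18 Gbps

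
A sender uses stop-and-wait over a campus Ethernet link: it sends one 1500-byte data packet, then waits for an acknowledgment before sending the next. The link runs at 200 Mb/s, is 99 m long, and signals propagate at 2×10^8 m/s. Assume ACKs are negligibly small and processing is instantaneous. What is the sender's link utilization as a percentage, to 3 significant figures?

t_tx = L/R = 12000/200000000 = 6e-05 s.
t_prop = 99/200000000 = 4.95e-07 s; RTT = 9.9e-07 s.
Cycle = t_tx + RTT = 6.099e-05 s.
Utilization = t_tx / cycle = 6e-05/6.099e-05 = 98.4 %.

98.4 %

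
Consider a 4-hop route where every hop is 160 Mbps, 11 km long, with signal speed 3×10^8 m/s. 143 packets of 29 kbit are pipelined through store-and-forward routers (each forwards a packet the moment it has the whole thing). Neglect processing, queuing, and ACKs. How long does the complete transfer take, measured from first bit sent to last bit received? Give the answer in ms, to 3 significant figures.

26.6 ms

Per-hop transmission t_tx = L/R = 29000/160000000 = 0.18125 ms.
Per-hop propagation t_prop = 11000/300000000 = 0.0366667 ms.
Pipeline fill: first packet needs 4·t_tx to clear all hops; remaining 142 packets each add one t_tx.
Total = (4+143-1)·t_tx + 4·t_prop = 146·0.18125 + 4·0.0366667 = 26.6 ms.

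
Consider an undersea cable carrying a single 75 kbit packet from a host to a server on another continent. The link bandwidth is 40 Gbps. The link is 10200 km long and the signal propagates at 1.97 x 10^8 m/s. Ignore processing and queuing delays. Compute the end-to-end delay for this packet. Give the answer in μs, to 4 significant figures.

L = 75000 bits.
Transmission delay = L/R = 75000 / 40000000000 = 1.875 μs.
Propagation delay = d/s = 10200000 m / 197000000 m/s = 51776.6 μs.
Total = 51780 μs.

51780 μs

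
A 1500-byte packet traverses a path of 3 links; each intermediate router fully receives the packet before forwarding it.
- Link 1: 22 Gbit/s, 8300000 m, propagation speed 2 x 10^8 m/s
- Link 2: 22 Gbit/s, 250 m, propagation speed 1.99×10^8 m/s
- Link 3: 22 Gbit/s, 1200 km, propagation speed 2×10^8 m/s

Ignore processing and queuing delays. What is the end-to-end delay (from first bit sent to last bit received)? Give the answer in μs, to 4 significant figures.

L = 1500 × 8 = 12000 bits.
Transmission delay per hop = L/R = 12000/22000000000 = 0.545455 μs; 3 hops → 1.63636 μs.
Propagation delays (d/s per hop): 41500, 1.25628, 6000 μs; sum = 47501.3 μs.
End-to-end = 47500 μs.

47500 μs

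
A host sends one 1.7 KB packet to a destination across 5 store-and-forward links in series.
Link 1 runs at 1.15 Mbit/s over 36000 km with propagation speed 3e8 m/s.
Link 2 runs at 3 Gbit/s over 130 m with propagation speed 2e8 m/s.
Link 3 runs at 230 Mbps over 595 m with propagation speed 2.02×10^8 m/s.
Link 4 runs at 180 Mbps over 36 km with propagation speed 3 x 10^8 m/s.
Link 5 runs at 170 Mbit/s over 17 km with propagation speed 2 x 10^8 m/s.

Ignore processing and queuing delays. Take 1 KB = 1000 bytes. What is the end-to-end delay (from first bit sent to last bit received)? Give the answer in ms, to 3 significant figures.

132 ms

L = 13600 bits.
Transmission delays (L/R per hop): 11.8261, 0.00453333, 0.0591304, 0.0755556, 0.08 ms; sum = 12.0453 ms.
Propagation delays (d/s per hop): 120, 0.00065, 0.00294554, 0.12, 0.085 ms; sum = 120.209 ms.
End-to-end = 132 ms.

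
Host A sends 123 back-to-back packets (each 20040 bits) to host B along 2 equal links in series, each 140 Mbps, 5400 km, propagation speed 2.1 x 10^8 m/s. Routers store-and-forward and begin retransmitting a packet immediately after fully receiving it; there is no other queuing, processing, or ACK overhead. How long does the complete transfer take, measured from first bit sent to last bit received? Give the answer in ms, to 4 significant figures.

69.18 ms

Per-hop transmission t_tx = L/R = 20040/140000000 = 0.143143 ms.
Per-hop propagation t_prop = 5400000/210000000 = 25.7143 ms.
Pipeline fill: first packet needs 2·t_tx to clear all hops; remaining 122 packets each add one t_tx.
Total = (2+123-1)·t_tx + 2·t_prop = 124·0.143143 + 2·25.7143 = 69.18 ms.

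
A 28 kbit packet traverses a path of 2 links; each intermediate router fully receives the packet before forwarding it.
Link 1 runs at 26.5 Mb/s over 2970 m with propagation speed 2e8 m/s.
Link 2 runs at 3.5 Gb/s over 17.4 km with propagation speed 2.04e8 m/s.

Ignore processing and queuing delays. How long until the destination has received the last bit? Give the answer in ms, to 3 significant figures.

1.16 ms

L = 28000 bits.
Transmission delays (L/R per hop): 1.0566, 0.008 ms; sum = 1.0646 ms.
Propagation delays (d/s per hop): 0.01485, 0.0852941 ms; sum = 0.100144 ms.
End-to-end = 1.16 ms.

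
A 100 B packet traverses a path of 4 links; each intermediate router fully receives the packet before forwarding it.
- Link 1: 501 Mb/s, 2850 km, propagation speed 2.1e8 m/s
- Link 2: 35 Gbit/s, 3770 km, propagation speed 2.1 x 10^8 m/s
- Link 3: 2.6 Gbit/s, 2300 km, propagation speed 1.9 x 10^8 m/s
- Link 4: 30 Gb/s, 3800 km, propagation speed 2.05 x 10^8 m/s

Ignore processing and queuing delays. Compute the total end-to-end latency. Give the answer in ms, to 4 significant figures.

L = 100 × 8 = 800 bits.
Transmission delays (L/R per hop): 0.00159681, 2.28571e-05, 0.000307692, 2.66667e-05 ms; sum = 0.00195402 ms.
Propagation delays (d/s per hop): 13.5714, 17.9524, 12.1053, 18.5366 ms; sum = 62.1657 ms.
End-to-end = 62.17 ms.

62.17 ms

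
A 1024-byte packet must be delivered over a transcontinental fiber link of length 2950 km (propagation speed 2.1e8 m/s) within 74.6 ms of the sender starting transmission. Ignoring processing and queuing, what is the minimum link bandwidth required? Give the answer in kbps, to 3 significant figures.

135 kbps

L = 8192 bits.
Propagation delay = 2950000 / 210000000 = 14.0476 ms.
Transmission budget = 74.6 − 14.0476 = 60.5524 ms.
R ≥ L / t_tx = 8192 bits / 0.0605524 s = 135 kbps.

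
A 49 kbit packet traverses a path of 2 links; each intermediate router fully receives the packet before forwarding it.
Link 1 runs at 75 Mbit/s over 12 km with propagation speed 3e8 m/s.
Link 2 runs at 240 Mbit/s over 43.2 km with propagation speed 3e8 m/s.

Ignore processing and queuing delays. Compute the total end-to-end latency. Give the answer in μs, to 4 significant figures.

L = 49000 bits.
Transmission delays (L/R per hop): 653.333, 204.167 μs; sum = 857.5 μs.
Propagation delays (d/s per hop): 40, 144 μs; sum = 184 μs.
End-to-end = 1042 μs.

1042 μs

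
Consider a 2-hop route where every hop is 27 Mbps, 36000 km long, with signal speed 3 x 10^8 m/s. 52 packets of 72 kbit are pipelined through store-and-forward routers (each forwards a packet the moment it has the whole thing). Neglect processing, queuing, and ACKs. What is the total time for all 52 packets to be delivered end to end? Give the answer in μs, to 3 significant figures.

Per-hop transmission t_tx = L/R = 72000/27000000 = 2666.67 μs.
Per-hop propagation t_prop = 36000000/300000000 = 120000 μs.
Pipeline fill: first packet needs 2·t_tx to clear all hops; remaining 51 packets each add one t_tx.
Total = (2+52-1)·t_tx + 2·t_prop = 53·2666.67 + 2·120000 = 381000 μs.

381000 μs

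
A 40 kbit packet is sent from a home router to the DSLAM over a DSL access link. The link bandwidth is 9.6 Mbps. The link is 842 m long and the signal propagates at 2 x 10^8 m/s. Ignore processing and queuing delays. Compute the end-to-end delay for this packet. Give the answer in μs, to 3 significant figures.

4170 μs

L = 40000 bits.
Transmission delay = L/R = 40000 / 9600000 = 4166.67 μs.
Propagation delay = d/s = 842 m / 200000000 m/s = 4.21 μs.
Total = 4170 μs.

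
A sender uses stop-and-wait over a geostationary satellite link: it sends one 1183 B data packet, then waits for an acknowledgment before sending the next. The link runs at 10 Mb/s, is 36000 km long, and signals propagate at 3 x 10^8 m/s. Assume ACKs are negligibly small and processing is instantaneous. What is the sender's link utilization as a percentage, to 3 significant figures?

t_tx = L/R = 9464/10000000 = 0.0009464 s.
t_prop = 36000000/300000000 = 0.12 s; RTT = 0.24 s.
Cycle = t_tx + RTT = 0.240946 s.
Utilization = t_tx / cycle = 0.0009464/0.240946 = 0.393 %.

0.393 %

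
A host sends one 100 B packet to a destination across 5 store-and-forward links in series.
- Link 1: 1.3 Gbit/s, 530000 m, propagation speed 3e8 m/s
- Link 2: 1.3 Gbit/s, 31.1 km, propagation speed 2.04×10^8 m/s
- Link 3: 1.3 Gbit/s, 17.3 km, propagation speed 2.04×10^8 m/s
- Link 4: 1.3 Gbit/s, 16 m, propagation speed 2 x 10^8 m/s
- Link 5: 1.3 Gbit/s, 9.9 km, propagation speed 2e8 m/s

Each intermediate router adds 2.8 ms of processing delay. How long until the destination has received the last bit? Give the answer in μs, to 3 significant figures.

13300 μs

L = 100 × 8 = 800 bits.
Transmission delay per hop = L/R = 800/1300000000 = 0.615385 μs; 5 hops → 3.07692 μs.
Propagation delays (d/s per hop): 1766.67, 152.451, 84.8039, 0.08, 49.5 μs; sum = 2053.5 μs.
Processing at 4 router(s): 4 × 2.8 ms = 11200 μs.
End-to-end = 13300 μs.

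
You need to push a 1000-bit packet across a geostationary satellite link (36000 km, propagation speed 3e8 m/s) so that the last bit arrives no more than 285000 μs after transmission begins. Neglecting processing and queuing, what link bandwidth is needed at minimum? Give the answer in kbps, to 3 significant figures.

Propagation delay = 36000000 / 300000000 = 120000 μs.
Transmission budget = 285000 − 120000 = 165000 μs.
R ≥ L / t_tx = 1000 bits / 0.165 s = 6.06 kbps.

6.06 kbps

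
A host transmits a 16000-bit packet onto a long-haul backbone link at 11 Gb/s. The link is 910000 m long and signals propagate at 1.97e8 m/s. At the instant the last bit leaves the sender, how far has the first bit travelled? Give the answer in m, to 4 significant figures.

286.5 m

t_tx = L/R = 16000/11000000000 = 1.45455e-06 s.
Distance = s × t_tx = 197000000 × 1.45455e-06 = 286.5 m.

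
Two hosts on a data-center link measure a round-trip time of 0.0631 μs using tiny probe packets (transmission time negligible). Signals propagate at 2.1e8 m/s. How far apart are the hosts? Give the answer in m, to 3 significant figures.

One-way propagation = RTT/2 = 0.03155 μs.
d = s × t = 210000000 × 3.155e-08 = 6.63 m.

6.63 m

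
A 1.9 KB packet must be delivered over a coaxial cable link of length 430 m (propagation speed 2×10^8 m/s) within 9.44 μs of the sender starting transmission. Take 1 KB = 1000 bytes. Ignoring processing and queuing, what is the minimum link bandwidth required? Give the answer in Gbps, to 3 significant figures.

L = 15200 bits.
Propagation delay = 430 / 200000000 = 2.15 μs.
Transmission budget = 9.44 − 2.15 = 7.29 μs.
R ≥ L / t_tx = 15200 bits / 7.29e-06 s = 2.09 Gbps.

2.09 Gbps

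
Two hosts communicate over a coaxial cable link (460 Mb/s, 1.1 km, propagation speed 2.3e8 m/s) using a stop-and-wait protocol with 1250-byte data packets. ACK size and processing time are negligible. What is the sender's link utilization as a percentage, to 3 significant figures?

t_tx = L/R = 10000/460000000 = 2.17391e-05 s.
t_prop = 1100/2.3e+08 = 4.78261e-06 s; RTT = 9.56522e-06 s.
Cycle = t_tx + RTT = 3.13043e-05 s.
Utilization = t_tx / cycle = 2.17391e-05/3.13043e-05 = 69.4 %.

69.4 %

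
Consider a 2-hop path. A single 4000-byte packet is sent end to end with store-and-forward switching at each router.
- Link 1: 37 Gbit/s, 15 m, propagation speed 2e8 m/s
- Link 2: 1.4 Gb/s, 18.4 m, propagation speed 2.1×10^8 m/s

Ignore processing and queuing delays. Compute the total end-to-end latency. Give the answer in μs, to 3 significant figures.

L = 4000 × 8 = 32000 bits.
Transmission delays (L/R per hop): 0.864865, 22.8571 μs; sum = 23.722 μs.
Propagation delays (d/s per hop): 0.075, 0.087619 μs; sum = 0.162619 μs.
End-to-end = 23.9 μs.

23.9 μs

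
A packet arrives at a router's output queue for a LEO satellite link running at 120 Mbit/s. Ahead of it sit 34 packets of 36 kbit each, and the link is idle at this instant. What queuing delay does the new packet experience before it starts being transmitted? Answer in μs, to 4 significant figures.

Each queued packet: L/R = 36000/120000000 = 300 μs.
34 queued → 10200 μs.
Queuing delay = 10200 μs.

10200 μs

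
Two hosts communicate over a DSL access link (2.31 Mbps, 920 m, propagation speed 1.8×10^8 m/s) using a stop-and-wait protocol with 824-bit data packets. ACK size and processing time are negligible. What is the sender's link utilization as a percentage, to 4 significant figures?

t_tx = L/R = 824/2310000 = 0.00035671 s.
t_prop = 920/180000000 = 5.11111e-06 s; RTT = 1.02222e-05 s.
Cycle = t_tx + RTT = 0.000366932 s.
Utilization = t_tx / cycle = 0.00035671/0.000366932 = 97.21 %.

97.21 %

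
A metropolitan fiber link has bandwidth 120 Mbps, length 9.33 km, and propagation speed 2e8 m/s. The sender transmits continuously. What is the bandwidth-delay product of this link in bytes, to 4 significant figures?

699.8 bytes

Propagation delay = 9330 / 200000000 = 4.665e-05 s.
BDP = R × t_prop = 120000000 × 4.665e-05 = 5598 bits.
In bytes: 5598/8 = 699.8 bytes.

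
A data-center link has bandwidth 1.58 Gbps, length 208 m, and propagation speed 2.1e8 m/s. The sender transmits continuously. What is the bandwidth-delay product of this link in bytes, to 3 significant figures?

Propagation delay = 208 / 210000000 = 9.90476e-07 s.
BDP = R × t_prop = 1580000000 × 9.90476e-07 = 1564.95 bits.
In bytes: 1564.95/8 = 196 bytes.

196 bytes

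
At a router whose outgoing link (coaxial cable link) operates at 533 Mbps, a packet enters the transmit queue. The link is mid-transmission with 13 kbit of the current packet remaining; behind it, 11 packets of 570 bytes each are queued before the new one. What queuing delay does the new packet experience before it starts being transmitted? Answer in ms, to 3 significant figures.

0.118 ms

Each queued packet: L/R = 4560/533000000 = 0.00855535 ms.
11 queued → 0.0941088 ms.
Plus remaining 13000 bits of current packet: 0.0243902 ms.
Queuing delay = 0.118 ms.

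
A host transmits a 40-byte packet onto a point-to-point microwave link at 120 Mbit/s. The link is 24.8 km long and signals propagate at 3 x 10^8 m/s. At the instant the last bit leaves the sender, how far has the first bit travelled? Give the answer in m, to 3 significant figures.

800 m

t_tx = L/R = 320/120000000 = 2.66667e-06 s.
Distance = s × t_tx = 300000000 × 2.66667e-06 = 800 m.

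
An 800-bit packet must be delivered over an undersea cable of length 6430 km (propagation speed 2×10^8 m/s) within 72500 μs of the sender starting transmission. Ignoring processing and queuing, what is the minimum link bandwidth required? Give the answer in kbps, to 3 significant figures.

Propagation delay = 6430000 / 200000000 = 32150 μs.
Transmission budget = 72500 − 32150 = 40350 μs.
R ≥ L / t_tx = 800 bits / 0.04035 s = 19.8 kbps.

19.8 kbps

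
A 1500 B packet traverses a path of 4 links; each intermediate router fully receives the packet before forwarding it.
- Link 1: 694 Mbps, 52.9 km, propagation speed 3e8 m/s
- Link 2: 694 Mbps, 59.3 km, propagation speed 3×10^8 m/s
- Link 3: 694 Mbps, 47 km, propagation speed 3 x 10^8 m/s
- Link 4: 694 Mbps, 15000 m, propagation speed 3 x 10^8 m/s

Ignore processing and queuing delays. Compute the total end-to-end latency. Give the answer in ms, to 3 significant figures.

L = 1500 × 8 = 12000 bits.
Transmission delay per hop = L/R = 12000/694000000 = 0.0172911 ms; 4 hops → 0.0691643 ms.
Propagation delays (d/s per hop): 0.176333, 0.197667, 0.156667, 0.05 ms; sum = 0.580667 ms.
End-to-end = 0.650 ms.

0.650 ms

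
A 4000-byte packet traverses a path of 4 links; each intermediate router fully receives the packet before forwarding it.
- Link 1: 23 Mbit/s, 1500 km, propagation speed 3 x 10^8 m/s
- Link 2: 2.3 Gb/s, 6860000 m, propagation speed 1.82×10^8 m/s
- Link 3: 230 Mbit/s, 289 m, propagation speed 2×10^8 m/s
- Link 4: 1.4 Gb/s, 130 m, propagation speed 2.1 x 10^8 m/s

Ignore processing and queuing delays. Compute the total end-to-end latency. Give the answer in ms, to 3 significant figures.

44.3 ms

L = 4000 × 8 = 32000 bits.
Transmission delays (L/R per hop): 1.3913, 0.013913, 0.13913, 0.0228571 ms; sum = 1.5672 ms.
Propagation delays (d/s per hop): 5, 37.6923, 0.001445, 0.000619048 ms; sum = 42.6944 ms.
End-to-end = 44.3 ms.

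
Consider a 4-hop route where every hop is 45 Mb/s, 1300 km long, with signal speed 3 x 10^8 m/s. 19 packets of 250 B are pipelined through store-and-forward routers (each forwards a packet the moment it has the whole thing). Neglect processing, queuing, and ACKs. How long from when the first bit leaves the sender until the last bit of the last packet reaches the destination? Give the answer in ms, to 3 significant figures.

18.3 ms

Per-hop transmission t_tx = L/R = 2000/45000000 = 0.0444444 ms.
Per-hop propagation t_prop = 1300000/300000000 = 4.33333 ms.
Pipeline fill: first packet needs 4·t_tx to clear all hops; remaining 18 packets each add one t_tx.
Total = (4+19-1)·t_tx + 4·t_prop = 22·0.0444444 + 4·4.33333 = 18.3 ms.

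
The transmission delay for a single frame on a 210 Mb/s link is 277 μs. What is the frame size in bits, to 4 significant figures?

L = R × t_tx = 210000000 b/s × 0.000277 s = 58170 bits.

58170 bits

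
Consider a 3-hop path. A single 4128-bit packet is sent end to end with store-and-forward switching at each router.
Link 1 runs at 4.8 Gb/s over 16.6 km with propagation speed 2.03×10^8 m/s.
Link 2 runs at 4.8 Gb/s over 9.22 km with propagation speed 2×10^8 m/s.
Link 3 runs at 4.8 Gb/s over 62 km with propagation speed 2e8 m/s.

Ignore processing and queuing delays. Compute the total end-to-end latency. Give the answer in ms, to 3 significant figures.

0.440 ms

Transmission delay per hop = L/R = 4128/4800000000 = 0.00086 ms; 3 hops → 0.00258 ms.
Propagation delays (d/s per hop): 0.0817734, 0.0461, 0.31 ms; sum = 0.437873 ms.
End-to-end = 0.440 ms.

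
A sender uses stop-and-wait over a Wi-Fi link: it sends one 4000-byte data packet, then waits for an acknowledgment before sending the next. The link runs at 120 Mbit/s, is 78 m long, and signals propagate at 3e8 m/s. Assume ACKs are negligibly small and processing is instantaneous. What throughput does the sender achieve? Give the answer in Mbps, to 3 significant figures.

120 Mbps

t_tx = L/R = 32000/120000000 = 0.000266667 s.
t_prop = 78/300000000 = 2.6e-07 s; RTT = 5.2e-07 s.
Cycle = t_tx + RTT = 0.000267187 s.
Throughput = L / cycle = 32000 / 0.000267187 = 120 Mbps.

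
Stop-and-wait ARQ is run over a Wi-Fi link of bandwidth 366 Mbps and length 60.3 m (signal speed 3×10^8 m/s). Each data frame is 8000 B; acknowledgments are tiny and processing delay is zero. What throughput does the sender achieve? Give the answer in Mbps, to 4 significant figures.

365.2 Mbps

t_tx = L/R = 64000/366000000 = 0.000174863 s.
t_prop = 60.3/300000000 = 2.01e-07 s; RTT = 4.02e-07 s.
Cycle = t_tx + RTT = 0.000175265 s.
Throughput = L / cycle = 64000 / 0.000175265 = 365.2 Mbps.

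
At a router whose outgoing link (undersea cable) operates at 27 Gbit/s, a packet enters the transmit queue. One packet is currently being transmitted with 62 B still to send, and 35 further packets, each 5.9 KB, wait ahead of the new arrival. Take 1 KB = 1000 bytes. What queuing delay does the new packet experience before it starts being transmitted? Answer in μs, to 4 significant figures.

Each queued packet: L/R = 47200/27000000000 = 1.74815 μs.
35 queued → 61.1852 μs.
Plus remaining 496 bits of current packet: 0.0183704 μs.
Queuing delay = 61.20 μs.

61.20 μs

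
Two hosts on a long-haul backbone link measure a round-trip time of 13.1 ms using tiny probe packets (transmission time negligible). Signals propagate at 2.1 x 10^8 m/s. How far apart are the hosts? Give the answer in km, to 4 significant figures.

1376 km

One-way propagation = RTT/2 = 6.55 ms.
d = s × t = 210000000 × 0.00655 = 1376 km.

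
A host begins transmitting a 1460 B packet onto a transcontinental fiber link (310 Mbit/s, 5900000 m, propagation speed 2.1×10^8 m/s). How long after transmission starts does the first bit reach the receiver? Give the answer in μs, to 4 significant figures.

28100 μs

First bit experiences only propagation delay: d/s = 5900000/210000000 = 28100 μs.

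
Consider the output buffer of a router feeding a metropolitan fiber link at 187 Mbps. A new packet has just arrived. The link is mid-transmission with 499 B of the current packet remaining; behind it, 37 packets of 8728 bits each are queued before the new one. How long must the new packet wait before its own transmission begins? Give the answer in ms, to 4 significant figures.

Each queued packet: L/R = 8728/187000000 = 0.0466738 ms.
37 queued → 1.72693 ms.
Plus remaining 3992 bits of current packet: 0.0213476 ms.
Queuing delay = 1.748 ms.

1.748 ms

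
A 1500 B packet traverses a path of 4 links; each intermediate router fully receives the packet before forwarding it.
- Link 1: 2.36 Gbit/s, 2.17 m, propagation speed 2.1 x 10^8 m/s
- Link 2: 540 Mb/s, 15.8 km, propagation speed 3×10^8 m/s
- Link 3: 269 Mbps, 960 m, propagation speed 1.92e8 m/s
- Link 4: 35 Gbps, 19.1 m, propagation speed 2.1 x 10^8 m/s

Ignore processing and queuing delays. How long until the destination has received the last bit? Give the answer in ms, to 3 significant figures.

L = 1500 × 8 = 12000 bits.
Transmission delays (L/R per hop): 0.00508475, 0.0222222, 0.0446097, 0.000342857 ms; sum = 0.0722595 ms.
Propagation delays (d/s per hop): 1.03333e-05, 0.0526667, 0.005, 9.09524e-05 ms; sum = 0.057768 ms.
End-to-end = 0.130 ms.

0.130 ms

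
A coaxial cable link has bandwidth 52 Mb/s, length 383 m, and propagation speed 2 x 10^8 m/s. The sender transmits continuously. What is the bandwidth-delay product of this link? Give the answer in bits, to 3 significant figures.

Propagation delay = 383 / 200000000 = 1.915e-06 s.
BDP = R × t_prop = 52000000 × 1.915e-06 = 99.58 bits.

99.6 bits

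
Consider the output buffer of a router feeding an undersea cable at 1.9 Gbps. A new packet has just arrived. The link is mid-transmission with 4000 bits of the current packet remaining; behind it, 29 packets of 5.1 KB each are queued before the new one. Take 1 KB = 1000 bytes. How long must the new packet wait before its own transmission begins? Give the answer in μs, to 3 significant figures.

625 μs

Each queued packet: L/R = 40800/1900000000 = 21.4737 μs.
29 queued → 622.737 μs.
Plus remaining 4000 bits of current packet: 2.10526 μs.
Queuing delay = 625 μs.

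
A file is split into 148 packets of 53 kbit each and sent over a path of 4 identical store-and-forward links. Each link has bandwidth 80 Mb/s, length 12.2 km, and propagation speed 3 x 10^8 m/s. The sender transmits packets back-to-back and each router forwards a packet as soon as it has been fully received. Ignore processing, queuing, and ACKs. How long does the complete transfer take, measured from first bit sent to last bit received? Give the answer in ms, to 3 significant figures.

100 ms

Per-hop transmission t_tx = L/R = 53000/80000000 = 0.6625 ms.
Per-hop propagation t_prop = 12200/300000000 = 0.0406667 ms.
Pipeline fill: first packet needs 4·t_tx to clear all hops; remaining 147 packets each add one t_tx.
Total = (4+148-1)·t_tx + 4·t_prop = 151·0.6625 + 4·0.0406667 = 100 ms.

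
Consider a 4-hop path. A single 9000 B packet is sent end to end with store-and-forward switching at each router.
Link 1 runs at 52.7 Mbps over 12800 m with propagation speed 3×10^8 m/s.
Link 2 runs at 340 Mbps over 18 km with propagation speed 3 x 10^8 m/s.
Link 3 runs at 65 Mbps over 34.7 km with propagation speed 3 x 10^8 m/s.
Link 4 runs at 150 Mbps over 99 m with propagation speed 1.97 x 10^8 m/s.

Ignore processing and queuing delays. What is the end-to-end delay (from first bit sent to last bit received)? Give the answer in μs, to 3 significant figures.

3380 μs

L = 9000 × 8 = 72000 bits.
Transmission delays (L/R per hop): 1366.22, 211.765, 1107.69, 480 μs; sum = 3165.68 μs.
Propagation delays (d/s per hop): 42.6667, 60, 115.667, 0.502538 μs; sum = 218.836 μs.
End-to-end = 3380 μs.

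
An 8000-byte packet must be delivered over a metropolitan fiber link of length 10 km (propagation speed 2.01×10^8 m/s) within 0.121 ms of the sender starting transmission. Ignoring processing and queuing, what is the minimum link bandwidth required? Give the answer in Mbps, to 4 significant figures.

898.3 Mbps

L = 64000 bits.
Propagation delay = 10000 / 2.01e+08 = 0.0497512 ms.
Transmission budget = 0.121 − 0.0497512 = 0.0712488 ms.
R ≥ L / t_tx = 64000 bits / 7.12488e-05 s = 898.3 Mbps.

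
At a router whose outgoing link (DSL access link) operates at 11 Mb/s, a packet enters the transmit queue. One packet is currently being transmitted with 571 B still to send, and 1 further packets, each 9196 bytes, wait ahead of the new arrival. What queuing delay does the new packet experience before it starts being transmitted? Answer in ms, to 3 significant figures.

Each queued packet: L/R = 73568/11000000 = 6.688 ms.
1 queued → 6.688 ms.
Plus remaining 4568 bits of current packet: 0.415273 ms.
Queuing delay = 7.10 ms.

7.10 ms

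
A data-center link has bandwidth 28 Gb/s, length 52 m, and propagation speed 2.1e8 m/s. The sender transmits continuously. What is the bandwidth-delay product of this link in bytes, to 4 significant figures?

866.7 bytes

Propagation delay = 52 / 210000000 = 2.47619e-07 s.
BDP = R × t_prop = 28000000000 × 2.47619e-07 = 6933.33 bits.
In bytes: 6933.33/8 = 866.7 bytes.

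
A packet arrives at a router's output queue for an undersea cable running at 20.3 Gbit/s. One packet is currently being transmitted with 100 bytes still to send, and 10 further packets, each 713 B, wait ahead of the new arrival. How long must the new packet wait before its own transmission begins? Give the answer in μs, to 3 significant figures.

2.85 μs

Each queued packet: L/R = 5704/20300000000 = 0.280985 μs.
10 queued → 2.80985 μs.
Plus remaining 800 bits of current packet: 0.0394089 μs.
Queuing delay = 2.85 μs.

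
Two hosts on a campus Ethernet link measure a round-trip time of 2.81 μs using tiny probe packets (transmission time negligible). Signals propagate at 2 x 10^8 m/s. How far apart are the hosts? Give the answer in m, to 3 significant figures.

One-way propagation = RTT/2 = 1.405 μs.
d = s × t = 200000000 × 1.405e-06 = 281 m.

281 m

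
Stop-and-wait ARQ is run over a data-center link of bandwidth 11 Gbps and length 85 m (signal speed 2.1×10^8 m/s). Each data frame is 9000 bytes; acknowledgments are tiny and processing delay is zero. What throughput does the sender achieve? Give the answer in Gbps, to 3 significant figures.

9.79 Gbps

t_tx = L/R = 72000/11000000000 = 6.54545e-06 s.
t_prop = 85/210000000 = 4.04762e-07 s; RTT = 8.09524e-07 s.
Cycle = t_tx + RTT = 7.35498e-06 s.
Throughput = L / cycle = 72000 / 7.35498e-06 = 9.79 Gbps.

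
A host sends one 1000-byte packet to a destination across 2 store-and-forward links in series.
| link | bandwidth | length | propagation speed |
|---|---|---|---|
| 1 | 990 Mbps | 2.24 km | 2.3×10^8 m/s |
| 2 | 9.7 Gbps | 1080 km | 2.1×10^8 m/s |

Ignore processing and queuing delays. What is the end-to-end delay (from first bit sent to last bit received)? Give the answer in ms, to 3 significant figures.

5.16 ms

L = 1000 × 8 = 8000 bits.
Transmission delays (L/R per hop): 0.00808081, 0.000824742 ms; sum = 0.00890555 ms.
Propagation delays (d/s per hop): 0.00973913, 5.14286 ms; sum = 5.1526 ms.
End-to-end = 5.16 ms.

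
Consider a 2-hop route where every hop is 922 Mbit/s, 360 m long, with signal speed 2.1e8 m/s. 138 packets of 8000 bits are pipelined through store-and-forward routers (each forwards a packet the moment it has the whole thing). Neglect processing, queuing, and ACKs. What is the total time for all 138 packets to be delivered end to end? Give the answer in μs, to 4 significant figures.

Per-hop transmission t_tx = L/R = 8000/922000000 = 8.67679 μs.
Per-hop propagation t_prop = 360/210000000 = 1.71429 μs.
Pipeline fill: first packet needs 2·t_tx to clear all hops; remaining 137 packets each add one t_tx.
Total = (2+138-1)·t_tx + 2·t_prop = 139·8.67679 + 2·1.71429 = 1210 μs.

1210 μs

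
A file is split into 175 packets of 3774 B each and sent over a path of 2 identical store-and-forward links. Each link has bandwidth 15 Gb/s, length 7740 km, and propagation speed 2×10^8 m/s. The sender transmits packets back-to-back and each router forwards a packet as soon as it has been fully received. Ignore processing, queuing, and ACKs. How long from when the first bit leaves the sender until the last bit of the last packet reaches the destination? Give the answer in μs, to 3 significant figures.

77800 μs

Per-hop transmission t_tx = L/R = 30192/15000000000 = 2.0128 μs.
Per-hop propagation t_prop = 7740000/200000000 = 38700 μs.
Pipeline fill: first packet needs 2·t_tx to clear all hops; remaining 174 packets each add one t_tx.
Total = (2+175-1)·t_tx + 2·t_prop = 176·2.0128 + 2·38700 = 77800 μs.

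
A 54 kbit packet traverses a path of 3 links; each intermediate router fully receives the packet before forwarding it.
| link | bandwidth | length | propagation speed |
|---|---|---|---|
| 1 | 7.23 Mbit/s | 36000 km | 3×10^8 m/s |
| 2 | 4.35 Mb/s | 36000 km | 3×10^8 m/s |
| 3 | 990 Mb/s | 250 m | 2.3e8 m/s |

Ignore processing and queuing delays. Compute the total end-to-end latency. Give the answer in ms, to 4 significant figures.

L = 54000 bits.
Transmission delays (L/R per hop): 7.46888, 12.4138, 0.0545455 ms; sum = 19.9372 ms.
Propagation delays (d/s per hop): 120, 120, 0.00108696 ms; sum = 240.001 ms.
End-to-end = 259.9 ms.

259.9 ms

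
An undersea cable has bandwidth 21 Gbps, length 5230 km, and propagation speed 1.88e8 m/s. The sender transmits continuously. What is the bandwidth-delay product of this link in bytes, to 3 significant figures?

73000000 bytes

Propagation delay = 5230000 / 188000000 = 0.0278191 s.
BDP = R × t_prop = 21000000000 × 0.0278191 = 584202000 bits.
In bytes: 584202000/8 = 73000000 bytes.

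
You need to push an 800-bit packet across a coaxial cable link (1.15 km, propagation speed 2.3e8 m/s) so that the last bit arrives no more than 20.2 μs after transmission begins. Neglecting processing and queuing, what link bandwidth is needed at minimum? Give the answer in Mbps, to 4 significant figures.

Propagation delay = 1150 / 2.3e+08 = 5 μs.
Transmission budget = 20.2 − 5 = 15.2 μs.
R ≥ L / t_tx = 800 bits / 1.52e-05 s = 52.63 Mbps.

52.63 Mbps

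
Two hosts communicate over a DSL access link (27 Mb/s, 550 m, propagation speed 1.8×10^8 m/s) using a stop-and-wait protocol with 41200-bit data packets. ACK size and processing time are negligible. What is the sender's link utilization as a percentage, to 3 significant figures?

99.6 %

t_tx = L/R = 41200/27000000 = 0.00152593 s.
t_prop = 550/180000000 = 3.05556e-06 s; RTT = 6.11111e-06 s.
Cycle = t_tx + RTT = 0.00153204 s.
Utilization = t_tx / cycle = 0.00152593/0.00153204 = 99.6 %.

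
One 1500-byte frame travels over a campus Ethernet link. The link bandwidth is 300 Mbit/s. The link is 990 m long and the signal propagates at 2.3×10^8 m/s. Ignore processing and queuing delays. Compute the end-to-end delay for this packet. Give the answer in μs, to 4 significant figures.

L = 1500 × 8 = 12000 bits.
Transmission delay = L/R = 12000 / 300000000 = 40 μs.
Propagation delay = d/s = 990 m / 2.3e+08 m/s = 4.30435 μs.
Total = 44.30 μs.

44.30 μs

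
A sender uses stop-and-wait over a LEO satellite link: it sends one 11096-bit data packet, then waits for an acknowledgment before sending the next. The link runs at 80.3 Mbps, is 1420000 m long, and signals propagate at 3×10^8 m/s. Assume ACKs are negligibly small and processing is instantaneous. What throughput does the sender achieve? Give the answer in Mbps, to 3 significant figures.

1.16 Mbps

t_tx = L/R = 11096/80300000 = 0.000138182 s.
t_prop = 1420000/300000000 = 0.00473333 s; RTT = 0.00946667 s.
Cycle = t_tx + RTT = 0.00960485 s.
Throughput = L / cycle = 11096 / 0.00960485 = 1.16 Mbps.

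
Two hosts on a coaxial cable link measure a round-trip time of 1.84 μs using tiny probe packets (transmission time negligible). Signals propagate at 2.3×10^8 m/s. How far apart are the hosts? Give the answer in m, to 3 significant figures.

One-way propagation = RTT/2 = 0.92 μs.
d = s × t = 2.3e+08 × 9.2e-07 = 212 m.

212 m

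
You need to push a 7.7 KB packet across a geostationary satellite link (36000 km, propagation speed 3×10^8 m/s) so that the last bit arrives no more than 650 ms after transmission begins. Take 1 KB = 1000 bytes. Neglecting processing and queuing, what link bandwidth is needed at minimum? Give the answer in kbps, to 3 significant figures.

L = 61600 bits.
Propagation delay = 36000000 / 300000000 = 120 ms.
Transmission budget = 650 − 120 = 530 ms.
R ≥ L / t_tx = 61600 bits / 0.53 s = 116 kbps.

116 kbps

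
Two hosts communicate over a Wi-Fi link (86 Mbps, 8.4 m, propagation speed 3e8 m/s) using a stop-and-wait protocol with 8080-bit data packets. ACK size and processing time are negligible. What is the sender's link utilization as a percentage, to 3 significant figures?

t_tx = L/R = 8080/86000000 = 9.39535e-05 s.
t_prop = 8.4/300000000 = 2.8e-08 s; RTT = 5.6e-08 s.
Cycle = t_tx + RTT = 9.40095e-05 s.
Utilization = t_tx / cycle = 9.39535e-05/9.40095e-05 = 99.9 %.

99.9 %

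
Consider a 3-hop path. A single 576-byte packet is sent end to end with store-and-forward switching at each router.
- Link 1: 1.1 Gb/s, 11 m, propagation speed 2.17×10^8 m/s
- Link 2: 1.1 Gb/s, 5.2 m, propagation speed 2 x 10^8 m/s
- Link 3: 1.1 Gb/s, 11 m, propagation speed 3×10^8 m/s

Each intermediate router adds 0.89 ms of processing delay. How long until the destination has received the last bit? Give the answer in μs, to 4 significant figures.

L = 576 × 8 = 4608 bits.
Transmission delay per hop = L/R = 4608/1100000000 = 4.18909 μs; 3 hops → 12.5673 μs.
Propagation delays (d/s per hop): 0.0506912, 0.026, 0.0366667 μs; sum = 0.113358 μs.
Processing at 2 router(s): 2 × 0.89 ms = 1780 μs.
End-to-end = 1793 μs.

1793 μs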